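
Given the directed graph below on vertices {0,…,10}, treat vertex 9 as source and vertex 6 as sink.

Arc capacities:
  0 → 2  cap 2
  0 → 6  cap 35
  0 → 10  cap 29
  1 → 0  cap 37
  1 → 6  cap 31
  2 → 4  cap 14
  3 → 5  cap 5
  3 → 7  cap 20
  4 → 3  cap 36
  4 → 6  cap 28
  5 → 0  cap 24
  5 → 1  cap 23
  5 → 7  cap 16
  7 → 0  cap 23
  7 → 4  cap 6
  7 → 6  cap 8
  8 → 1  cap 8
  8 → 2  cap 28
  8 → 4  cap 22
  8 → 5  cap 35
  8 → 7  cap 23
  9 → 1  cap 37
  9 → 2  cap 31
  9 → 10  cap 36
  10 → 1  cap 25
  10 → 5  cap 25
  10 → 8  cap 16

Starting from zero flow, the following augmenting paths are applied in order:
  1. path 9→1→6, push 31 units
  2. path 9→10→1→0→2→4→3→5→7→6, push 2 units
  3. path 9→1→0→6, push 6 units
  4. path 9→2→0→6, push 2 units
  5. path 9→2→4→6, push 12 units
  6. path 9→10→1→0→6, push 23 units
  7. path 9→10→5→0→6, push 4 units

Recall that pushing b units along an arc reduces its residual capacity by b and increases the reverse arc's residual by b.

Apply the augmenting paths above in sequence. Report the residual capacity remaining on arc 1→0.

Residual capacity of (1,0): 6

after path 1 (9→1→6, push 31): res(1,0)=37
after path 2 (9→10→1→0→2→4→3→5→7→6, push 2): res(1,0)=35
after path 3 (9→1→0→6, push 6): res(1,0)=29
after path 4 (9→2→0→6, push 2): res(1,0)=29
after path 5 (9→2→4→6, push 12): res(1,0)=29
after path 6 (9→10→1→0→6, push 23): res(1,0)=6
after path 7 (9→10→5→0→6, push 4): res(1,0)=6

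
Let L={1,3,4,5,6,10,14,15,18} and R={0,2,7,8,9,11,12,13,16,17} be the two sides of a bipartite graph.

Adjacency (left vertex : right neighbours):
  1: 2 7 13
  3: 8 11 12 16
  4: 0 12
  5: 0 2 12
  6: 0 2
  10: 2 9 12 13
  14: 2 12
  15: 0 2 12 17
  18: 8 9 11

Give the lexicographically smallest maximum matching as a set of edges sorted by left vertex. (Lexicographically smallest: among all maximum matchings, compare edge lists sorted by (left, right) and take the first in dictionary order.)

|M| = 8 (so the lex-smallest maximum matching has 8 edges)
process left vertices in ascending order; for each, take the smallest-labelled available neighbour that still permits 8 edges overall, or leave it unmatched if none does
lex-smallest matching: {1-7, 3-8, 4-0, 5-2, 10-9, 14-12, 15-17, 18-11}

Lex-smallest maximum matching: {(1,7), (3,8), (4,0), (5,2), (10,9), (14,12), (15,17), (18,11)}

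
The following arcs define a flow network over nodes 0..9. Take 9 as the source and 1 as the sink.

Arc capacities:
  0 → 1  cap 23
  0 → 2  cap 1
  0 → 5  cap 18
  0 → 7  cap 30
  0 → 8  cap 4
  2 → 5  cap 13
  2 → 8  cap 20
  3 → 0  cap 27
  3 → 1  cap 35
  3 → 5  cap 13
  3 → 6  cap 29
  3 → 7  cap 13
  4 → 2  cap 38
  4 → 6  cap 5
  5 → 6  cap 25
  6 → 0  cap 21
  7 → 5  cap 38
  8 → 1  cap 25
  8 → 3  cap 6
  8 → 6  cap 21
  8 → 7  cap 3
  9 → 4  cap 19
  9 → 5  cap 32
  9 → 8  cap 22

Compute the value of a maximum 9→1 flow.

augment #1: 9→8→1 bottleneck 22, total now 22
augment #2: 9→4→2→8→1 bottleneck 3, total now 25
augment #3: 9→4→6→0→1 bottleneck 5, total now 30
augment #4: 9→5→6→0→1 bottleneck 16, total now 46
augment #5: 9→4→2→8→3→1 bottleneck 6, total now 52

Maximum flow value: 52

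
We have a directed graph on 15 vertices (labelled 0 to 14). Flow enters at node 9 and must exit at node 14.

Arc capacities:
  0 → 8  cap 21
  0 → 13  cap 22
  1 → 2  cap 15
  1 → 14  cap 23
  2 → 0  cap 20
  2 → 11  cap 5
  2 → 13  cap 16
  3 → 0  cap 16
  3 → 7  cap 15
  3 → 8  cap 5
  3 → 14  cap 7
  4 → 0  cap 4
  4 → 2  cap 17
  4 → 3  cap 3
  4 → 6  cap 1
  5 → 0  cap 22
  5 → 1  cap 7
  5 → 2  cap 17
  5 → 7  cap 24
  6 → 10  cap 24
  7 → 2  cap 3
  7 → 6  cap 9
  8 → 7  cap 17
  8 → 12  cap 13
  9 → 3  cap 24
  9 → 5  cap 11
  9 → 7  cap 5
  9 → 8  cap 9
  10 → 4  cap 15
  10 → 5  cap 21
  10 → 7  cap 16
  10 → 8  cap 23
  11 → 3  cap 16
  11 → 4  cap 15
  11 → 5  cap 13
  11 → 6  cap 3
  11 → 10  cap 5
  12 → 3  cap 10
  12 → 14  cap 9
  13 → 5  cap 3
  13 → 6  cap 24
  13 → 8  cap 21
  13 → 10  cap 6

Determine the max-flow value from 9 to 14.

Maximum flow value: 23

augment #1: 9→3→14 bottleneck 7, total now 7
augment #2: 9→5→1→14 bottleneck 7, total now 14
augment #3: 9→8→12→14 bottleneck 9, total now 23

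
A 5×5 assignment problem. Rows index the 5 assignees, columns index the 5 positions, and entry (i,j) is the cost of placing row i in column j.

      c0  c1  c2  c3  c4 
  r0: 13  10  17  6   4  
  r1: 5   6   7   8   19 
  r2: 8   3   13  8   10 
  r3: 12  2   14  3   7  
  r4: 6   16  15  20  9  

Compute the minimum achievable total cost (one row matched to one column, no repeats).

optimal assignment: row0→col4 (cost 4), row1→col2 (cost 7), row2→col1 (cost 3), row3→col3 (cost 3), row4→col0 (cost 6)
total = 4 + 7 + 3 + 3 + 6 = 23

Minimum assignment cost: 23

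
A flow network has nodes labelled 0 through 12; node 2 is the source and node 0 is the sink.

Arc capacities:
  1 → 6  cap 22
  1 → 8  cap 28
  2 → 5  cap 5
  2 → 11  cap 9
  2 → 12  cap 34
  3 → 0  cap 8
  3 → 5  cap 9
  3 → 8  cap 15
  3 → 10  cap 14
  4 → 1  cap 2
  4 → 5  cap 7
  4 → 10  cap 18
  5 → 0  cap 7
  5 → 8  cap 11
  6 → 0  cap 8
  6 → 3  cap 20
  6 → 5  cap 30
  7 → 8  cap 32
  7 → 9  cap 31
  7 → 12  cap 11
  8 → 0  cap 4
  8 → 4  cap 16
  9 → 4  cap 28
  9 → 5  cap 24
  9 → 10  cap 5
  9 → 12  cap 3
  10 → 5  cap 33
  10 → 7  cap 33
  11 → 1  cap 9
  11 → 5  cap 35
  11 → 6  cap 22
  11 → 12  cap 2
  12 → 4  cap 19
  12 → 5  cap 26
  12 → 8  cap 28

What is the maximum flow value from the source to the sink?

augment #1: 2→5→0 bottleneck 5, total now 5
augment #2: 2→11→5→0 bottleneck 2, total now 7
augment #3: 2→11→6→0 bottleneck 7, total now 14
augment #4: 2→12→8→0 bottleneck 4, total now 18
augment #5: 2→12→4→1→6→0 bottleneck 1, total now 19
augment #6: 2→12→4→1→6→3→0 bottleneck 1, total now 20
augment #7: 2→12→5→11→6→3→0 bottleneck 2, total now 22

Maximum flow value: 22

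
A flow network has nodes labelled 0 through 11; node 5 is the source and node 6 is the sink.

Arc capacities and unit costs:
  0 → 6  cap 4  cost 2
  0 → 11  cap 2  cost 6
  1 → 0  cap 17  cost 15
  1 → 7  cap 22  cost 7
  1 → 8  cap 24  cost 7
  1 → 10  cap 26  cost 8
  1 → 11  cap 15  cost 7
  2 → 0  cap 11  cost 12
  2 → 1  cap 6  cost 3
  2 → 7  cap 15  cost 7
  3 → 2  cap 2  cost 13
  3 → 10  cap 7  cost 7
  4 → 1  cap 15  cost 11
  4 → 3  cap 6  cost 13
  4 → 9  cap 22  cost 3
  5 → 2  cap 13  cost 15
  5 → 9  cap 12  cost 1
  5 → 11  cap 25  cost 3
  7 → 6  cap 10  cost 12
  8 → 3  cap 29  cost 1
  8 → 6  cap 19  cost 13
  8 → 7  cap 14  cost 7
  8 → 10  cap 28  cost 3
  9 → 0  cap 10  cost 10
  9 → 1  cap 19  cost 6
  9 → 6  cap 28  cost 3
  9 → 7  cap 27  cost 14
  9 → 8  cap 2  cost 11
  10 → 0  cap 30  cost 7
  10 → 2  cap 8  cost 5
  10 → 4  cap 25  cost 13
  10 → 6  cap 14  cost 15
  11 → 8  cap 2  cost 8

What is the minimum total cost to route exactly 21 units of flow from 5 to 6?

Minimum cost for 21 units: 314

shortest-cost path #1: 5→9→6 push 12 @ unit cost 4 (adds 48)
shortest-cost path #2: 5→11→8→10→0→6 push 2 @ unit cost 23 (adds 46)
shortest-cost path #3: 5→2→0→6 push 2 @ unit cost 29 (adds 58)
shortest-cost path #4: 5→2→0→10→8→6 push 2 @ unit cost 30 (adds 60)
shortest-cost path #5: 5→2→7→6 push 3 @ unit cost 34 (adds 102)
total cost = 314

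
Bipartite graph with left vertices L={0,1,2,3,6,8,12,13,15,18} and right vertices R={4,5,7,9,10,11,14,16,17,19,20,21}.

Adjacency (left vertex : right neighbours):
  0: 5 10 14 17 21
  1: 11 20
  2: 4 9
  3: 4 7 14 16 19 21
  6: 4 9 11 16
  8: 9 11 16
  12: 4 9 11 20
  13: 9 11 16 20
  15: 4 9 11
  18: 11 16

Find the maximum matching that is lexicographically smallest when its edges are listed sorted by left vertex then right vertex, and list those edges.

|M| = 7 (so the lex-smallest maximum matching has 7 edges)
process left vertices in ascending order; for each, take the smallest-labelled available neighbour that still permits 7 edges overall, or leave it unmatched if none does
lex-smallest matching: {0-5, 1-11, 2-4, 3-7, 6-9, 8-16, 12-20}

Lex-smallest maximum matching: {(0,5), (1,11), (2,4), (3,7), (6,9), (8,16), (12,20)}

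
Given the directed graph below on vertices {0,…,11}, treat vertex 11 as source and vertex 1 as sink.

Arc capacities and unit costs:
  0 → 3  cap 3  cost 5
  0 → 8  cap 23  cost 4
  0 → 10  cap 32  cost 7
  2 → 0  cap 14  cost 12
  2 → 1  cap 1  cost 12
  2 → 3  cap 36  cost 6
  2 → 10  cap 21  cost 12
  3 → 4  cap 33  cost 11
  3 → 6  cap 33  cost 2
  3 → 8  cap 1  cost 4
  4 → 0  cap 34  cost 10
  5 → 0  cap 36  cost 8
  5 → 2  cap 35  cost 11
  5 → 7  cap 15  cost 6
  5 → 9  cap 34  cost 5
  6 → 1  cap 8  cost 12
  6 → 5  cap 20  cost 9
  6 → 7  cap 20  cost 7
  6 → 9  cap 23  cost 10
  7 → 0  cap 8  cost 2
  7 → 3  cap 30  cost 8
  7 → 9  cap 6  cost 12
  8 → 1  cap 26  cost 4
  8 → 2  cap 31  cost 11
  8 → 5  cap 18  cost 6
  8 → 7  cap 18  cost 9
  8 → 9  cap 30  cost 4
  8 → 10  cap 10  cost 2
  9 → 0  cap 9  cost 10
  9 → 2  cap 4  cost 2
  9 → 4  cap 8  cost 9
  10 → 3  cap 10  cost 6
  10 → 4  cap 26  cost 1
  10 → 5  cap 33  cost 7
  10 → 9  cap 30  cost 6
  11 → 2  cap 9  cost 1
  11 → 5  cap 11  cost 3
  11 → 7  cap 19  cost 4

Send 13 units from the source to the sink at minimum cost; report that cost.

shortest-cost path #1: 11→2→1 push 1 @ unit cost 13 (adds 13)
shortest-cost path #2: 11→7→0→8→1 push 8 @ unit cost 14 (adds 112)
shortest-cost path #3: 11→2→3→8→1 push 1 @ unit cost 15 (adds 15)
shortest-cost path #4: 11→5→0→8→1 push 3 @ unit cost 19 (adds 57)
total cost = 197

Minimum cost for 13 units: 197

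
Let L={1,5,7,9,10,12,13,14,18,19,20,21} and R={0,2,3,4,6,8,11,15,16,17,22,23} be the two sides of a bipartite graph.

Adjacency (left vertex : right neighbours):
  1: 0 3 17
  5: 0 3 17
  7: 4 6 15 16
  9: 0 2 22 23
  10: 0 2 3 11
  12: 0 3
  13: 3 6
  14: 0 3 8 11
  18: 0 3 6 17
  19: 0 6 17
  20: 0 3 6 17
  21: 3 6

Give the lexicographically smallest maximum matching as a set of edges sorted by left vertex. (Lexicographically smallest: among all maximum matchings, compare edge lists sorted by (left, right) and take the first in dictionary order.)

|M| = 8 (so the lex-smallest maximum matching has 8 edges)
process left vertices in ascending order; for each, take the smallest-labelled available neighbour that still permits 8 edges overall, or leave it unmatched if none does
lex-smallest matching: {1-0, 5-3, 7-4, 9-2, 10-11, 13-6, 14-8, 18-17}

Lex-smallest maximum matching: {(1,0), (5,3), (7,4), (9,2), (10,11), (13,6), (14,8), (18,17)}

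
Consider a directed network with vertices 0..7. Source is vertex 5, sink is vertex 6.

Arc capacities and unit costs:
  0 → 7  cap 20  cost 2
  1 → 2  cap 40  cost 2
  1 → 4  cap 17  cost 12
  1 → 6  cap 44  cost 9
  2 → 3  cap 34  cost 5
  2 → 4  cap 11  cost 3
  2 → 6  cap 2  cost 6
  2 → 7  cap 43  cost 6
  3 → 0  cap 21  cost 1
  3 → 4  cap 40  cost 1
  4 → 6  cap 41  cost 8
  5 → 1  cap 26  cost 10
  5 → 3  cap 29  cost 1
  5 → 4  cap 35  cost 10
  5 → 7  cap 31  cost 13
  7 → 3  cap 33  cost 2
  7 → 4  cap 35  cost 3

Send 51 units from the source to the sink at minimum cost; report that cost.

shortest-cost path #1: 5→3→4→6 push 29 @ unit cost 10 (adds 290)
shortest-cost path #2: 5→1→2→6 push 2 @ unit cost 18 (adds 36)
shortest-cost path #3: 5→4→6 push 12 @ unit cost 18 (adds 216)
shortest-cost path #4: 5→1→6 push 8 @ unit cost 19 (adds 152)
total cost = 694

Minimum cost for 51 units: 694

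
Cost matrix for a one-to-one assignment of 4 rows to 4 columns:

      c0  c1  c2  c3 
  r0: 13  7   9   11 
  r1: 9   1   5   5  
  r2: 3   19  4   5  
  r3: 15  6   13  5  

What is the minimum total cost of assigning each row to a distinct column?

Minimum assignment cost: 18

optimal assignment: row0→col2 (cost 9), row1→col1 (cost 1), row2→col0 (cost 3), row3→col3 (cost 5)
total = 9 + 1 + 3 + 5 = 18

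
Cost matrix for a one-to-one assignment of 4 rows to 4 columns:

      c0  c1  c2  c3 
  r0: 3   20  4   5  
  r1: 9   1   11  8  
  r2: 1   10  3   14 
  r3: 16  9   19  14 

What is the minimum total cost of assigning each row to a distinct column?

Minimum assignment cost: 20

optimal assignment: row0→col2 (cost 4), row1→col1 (cost 1), row2→col0 (cost 1), row3→col3 (cost 14)
total = 4 + 1 + 1 + 14 = 20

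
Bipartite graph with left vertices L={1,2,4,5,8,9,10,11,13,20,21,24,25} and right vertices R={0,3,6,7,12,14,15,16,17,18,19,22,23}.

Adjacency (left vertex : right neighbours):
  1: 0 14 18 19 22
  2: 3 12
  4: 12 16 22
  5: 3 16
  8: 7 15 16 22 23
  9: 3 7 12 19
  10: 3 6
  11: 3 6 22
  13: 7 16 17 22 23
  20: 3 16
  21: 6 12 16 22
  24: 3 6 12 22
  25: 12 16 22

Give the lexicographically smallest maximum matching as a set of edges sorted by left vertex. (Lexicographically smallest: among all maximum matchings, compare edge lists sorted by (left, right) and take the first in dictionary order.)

|M| = 9 (so the lex-smallest maximum matching has 9 edges)
process left vertices in ascending order; for each, take the smallest-labelled available neighbour that still permits 9 edges overall, or leave it unmatched if none does
lex-smallest matching: {1-0, 2-3, 4-12, 5-16, 8-7, 9-19, 10-6, 11-22, 13-17}

Lex-smallest maximum matching: {(1,0), (2,3), (4,12), (5,16), (8,7), (9,19), (10,6), (11,22), (13,17)}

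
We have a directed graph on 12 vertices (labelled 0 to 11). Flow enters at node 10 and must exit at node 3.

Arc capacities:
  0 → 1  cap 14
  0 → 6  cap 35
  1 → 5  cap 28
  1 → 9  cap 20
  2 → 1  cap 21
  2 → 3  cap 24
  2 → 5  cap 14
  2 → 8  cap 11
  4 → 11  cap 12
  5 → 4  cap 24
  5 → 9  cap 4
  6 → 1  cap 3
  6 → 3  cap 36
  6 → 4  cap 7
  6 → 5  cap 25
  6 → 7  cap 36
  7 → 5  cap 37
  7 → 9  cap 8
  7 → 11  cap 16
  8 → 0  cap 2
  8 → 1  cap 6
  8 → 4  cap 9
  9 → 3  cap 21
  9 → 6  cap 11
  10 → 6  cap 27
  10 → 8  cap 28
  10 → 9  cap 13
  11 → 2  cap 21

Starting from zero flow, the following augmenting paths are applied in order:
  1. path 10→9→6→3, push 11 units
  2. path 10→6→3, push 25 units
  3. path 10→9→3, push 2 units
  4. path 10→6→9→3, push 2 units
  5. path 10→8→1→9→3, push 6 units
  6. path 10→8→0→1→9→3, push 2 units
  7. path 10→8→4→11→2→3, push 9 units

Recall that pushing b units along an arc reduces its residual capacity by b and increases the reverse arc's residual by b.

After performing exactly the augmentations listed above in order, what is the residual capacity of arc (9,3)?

Residual capacity of (9,3): 9

after path 1 (10→9→6→3, push 11): res(9,3)=21
after path 2 (10→6→3, push 25): res(9,3)=21
after path 3 (10→9→3, push 2): res(9,3)=19
after path 4 (10→6→9→3, push 2): res(9,3)=17
after path 5 (10→8→1→9→3, push 6): res(9,3)=11
after path 6 (10→8→0→1→9→3, push 2): res(9,3)=9
after path 7 (10→8→4→11→2→3, push 9): res(9,3)=9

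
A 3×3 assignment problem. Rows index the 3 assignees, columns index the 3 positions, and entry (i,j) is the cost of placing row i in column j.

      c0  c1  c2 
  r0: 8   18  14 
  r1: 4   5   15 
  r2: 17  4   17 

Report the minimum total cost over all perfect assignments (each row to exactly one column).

Minimum assignment cost: 22

optimal assignment: row0→col2 (cost 14), row1→col0 (cost 4), row2→col1 (cost 4)
total = 14 + 4 + 4 = 22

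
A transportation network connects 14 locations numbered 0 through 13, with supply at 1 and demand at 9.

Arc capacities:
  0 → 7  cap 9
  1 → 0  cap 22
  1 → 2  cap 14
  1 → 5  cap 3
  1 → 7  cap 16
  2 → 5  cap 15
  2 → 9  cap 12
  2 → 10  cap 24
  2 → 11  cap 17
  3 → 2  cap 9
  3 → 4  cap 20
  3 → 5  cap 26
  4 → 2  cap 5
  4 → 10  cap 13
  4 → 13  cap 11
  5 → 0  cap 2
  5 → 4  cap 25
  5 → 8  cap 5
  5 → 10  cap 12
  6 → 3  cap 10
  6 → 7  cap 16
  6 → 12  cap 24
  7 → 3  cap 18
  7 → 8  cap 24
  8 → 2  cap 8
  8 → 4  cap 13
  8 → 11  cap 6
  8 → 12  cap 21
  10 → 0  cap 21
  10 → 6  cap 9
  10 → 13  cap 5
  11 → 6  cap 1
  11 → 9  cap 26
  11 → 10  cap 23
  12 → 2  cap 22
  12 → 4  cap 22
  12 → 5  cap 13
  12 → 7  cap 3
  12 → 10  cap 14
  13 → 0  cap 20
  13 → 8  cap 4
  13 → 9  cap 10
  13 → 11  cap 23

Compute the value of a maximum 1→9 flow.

Maximum flow value: 42

augment #1: 1→2→9 bottleneck 12, total now 12
augment #2: 1→2→11→9 bottleneck 2, total now 14
augment #3: 1→5→4→13→9 bottleneck 3, total now 17
augment #4: 1→7→8→11→9 bottleneck 6, total now 23
augment #5: 1→7→3→2→11→9 bottleneck 9, total now 32
augment #6: 1→7→3→4→13→9 bottleneck 1, total now 33
augment #7: 1→0→7→3→4→13→9 bottleneck 6, total now 39
augment #8: 1→0→7→8→2→11→9 bottleneck 3, total now 42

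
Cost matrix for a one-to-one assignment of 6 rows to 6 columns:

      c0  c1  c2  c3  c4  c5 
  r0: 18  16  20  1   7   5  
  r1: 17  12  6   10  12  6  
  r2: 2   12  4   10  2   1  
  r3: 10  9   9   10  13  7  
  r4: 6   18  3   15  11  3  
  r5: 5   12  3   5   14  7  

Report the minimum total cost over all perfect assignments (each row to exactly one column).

Minimum assignment cost: 26

one of 2 optimal assignments: row0→col3 (cost 1), row1→col2 (cost 6), row2→col4 (cost 2), row3→col1 (cost 9), row4→col5 (cost 3), row5→col0 (cost 5)
total = 1 + 6 + 2 + 9 + 3 + 5 = 26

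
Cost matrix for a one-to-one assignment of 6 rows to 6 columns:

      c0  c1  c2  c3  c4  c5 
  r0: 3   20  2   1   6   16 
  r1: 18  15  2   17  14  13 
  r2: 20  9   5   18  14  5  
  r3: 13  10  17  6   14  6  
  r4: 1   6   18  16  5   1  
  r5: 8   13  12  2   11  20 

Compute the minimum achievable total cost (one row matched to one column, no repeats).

one of 2 optimal assignments: row0→col4 (cost 6), row1→col2 (cost 2), row2→col1 (cost 9), row3→col5 (cost 6), row4→col0 (cost 1), row5→col3 (cost 2)
total = 6 + 2 + 9 + 6 + 1 + 2 = 26

Minimum assignment cost: 26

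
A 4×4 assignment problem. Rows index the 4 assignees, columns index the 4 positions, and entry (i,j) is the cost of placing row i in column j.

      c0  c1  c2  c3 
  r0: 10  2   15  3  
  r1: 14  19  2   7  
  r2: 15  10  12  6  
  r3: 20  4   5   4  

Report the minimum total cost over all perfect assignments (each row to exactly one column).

Minimum assignment cost: 22

optimal assignment: row0→col0 (cost 10), row1→col2 (cost 2), row2→col3 (cost 6), row3→col1 (cost 4)
total = 10 + 2 + 6 + 4 = 22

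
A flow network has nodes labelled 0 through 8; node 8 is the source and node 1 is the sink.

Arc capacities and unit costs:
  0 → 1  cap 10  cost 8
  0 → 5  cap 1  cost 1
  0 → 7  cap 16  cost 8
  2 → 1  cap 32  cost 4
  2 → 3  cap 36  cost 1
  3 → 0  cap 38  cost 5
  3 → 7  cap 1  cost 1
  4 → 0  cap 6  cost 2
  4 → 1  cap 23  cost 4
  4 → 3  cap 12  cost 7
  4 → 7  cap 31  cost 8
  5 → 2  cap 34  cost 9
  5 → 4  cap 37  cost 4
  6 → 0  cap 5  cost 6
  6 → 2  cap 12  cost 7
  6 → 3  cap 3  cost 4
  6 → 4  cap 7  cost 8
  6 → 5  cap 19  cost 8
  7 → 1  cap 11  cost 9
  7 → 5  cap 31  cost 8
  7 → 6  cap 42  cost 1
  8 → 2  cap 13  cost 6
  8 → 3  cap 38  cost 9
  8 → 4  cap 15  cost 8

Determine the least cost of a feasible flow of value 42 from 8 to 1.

shortest-cost path #1: 8→2→1 push 13 @ unit cost 10 (adds 130)
shortest-cost path #2: 8→4→1 push 15 @ unit cost 12 (adds 180)
shortest-cost path #3: 8→3→7→1 push 1 @ unit cost 19 (adds 19)
shortest-cost path #4: 8→3→0→1 push 10 @ unit cost 22 (adds 220)
shortest-cost path #5: 8→3→0→5→4→1 push 1 @ unit cost 23 (adds 23)
shortest-cost path #6: 8→3→0→7→1 push 2 @ unit cost 31 (adds 62)
total cost = 634

Minimum cost for 42 units: 634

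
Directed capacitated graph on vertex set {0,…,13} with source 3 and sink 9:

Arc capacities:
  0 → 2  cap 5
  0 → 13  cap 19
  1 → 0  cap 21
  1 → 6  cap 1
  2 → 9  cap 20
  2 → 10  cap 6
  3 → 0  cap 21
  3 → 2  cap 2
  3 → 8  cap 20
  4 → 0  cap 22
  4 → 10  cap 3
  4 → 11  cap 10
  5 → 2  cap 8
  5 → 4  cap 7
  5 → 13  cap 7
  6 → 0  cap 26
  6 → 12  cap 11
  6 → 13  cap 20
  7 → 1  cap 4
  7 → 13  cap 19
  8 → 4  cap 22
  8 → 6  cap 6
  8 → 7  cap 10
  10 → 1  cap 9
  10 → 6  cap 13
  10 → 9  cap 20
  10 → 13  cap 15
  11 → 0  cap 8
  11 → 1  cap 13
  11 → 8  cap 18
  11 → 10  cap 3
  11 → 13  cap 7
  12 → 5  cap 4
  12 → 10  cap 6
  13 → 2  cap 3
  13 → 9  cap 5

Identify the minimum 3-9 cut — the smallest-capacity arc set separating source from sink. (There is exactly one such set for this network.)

Min-cut arcs: {(0,2), (1,6), (3,2), (4,10), (8,6), (11,10), (13,2), (13,9)} (total capacity 28)

augment #1: 3→2→9 push 2
augment #2: 3→0→2→9 push 5
augment #3: 3→0→13→9 push 5
augment #4: 3→0→13→2→9 push 3
augment #5: 3→8→4→10→9 push 3
augment #6: 3→8→4→11→10→9 push 3
augment #7: 3→8→6→12→10→9 push 6
augment #8: 3→8→7→1→6→12→5→2→9 push 1
max flow = 28; residual-reachable set from 3 gives S-side
cut edges (S→T): {(0,2), (1,6), (3,2), (4,10), (8,6), (11,10), (13,2), (13,9)} total cap 28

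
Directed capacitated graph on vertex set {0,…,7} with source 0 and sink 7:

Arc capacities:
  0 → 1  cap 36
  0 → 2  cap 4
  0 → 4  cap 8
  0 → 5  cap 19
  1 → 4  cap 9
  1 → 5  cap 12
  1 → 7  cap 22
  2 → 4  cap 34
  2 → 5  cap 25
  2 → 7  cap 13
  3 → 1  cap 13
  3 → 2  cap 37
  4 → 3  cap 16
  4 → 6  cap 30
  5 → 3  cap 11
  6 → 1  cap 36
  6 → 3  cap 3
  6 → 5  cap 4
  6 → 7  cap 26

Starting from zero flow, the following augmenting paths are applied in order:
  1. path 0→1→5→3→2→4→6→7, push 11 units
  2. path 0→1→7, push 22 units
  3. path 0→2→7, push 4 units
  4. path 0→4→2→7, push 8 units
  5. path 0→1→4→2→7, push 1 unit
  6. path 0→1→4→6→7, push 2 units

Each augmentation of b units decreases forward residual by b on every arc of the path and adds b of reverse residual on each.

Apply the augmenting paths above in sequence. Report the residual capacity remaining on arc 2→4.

after path 1 (0→1→5→3→2→4→6→7, push 11): res(2,4)=23
after path 2 (0→1→7, push 22): res(2,4)=23
after path 3 (0→2→7, push 4): res(2,4)=23
after path 4 (0→4→2→7, push 8): res(2,4)=31
after path 5 (0→1→4→2→7, push 1): res(2,4)=32
after path 6 (0→1→4→6→7, push 2): res(2,4)=32

Residual capacity of (2,4): 32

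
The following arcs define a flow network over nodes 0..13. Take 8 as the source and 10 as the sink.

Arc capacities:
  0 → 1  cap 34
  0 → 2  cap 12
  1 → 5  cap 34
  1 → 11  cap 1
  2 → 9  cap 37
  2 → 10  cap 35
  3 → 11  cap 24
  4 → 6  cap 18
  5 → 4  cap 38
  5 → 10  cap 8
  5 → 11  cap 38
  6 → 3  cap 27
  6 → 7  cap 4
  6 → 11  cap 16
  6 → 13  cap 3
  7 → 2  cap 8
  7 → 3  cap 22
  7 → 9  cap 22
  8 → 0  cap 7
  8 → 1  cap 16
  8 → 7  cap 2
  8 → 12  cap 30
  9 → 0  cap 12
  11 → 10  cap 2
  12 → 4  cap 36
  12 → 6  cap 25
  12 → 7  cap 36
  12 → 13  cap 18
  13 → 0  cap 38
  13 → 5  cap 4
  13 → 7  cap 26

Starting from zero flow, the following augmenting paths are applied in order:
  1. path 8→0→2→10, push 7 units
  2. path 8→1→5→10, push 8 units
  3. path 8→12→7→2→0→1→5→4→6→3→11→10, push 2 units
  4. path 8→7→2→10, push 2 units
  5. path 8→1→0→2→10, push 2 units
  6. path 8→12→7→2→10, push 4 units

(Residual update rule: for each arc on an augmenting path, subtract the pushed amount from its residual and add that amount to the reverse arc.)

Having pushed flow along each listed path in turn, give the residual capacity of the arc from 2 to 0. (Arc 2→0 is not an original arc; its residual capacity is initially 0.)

after path 1 (8→0→2→10, push 7): res(2,0)=7
after path 2 (8→1→5→10, push 8): res(2,0)=7
after path 3 (8→12→7→2→0→1→5→4→6→3→11→10, push 2): res(2,0)=5
after path 4 (8→7→2→10, push 2): res(2,0)=5
after path 5 (8→1→0→2→10, push 2): res(2,0)=7
after path 6 (8→12→7→2→10, push 4): res(2,0)=7

Residual capacity of (2,0): 7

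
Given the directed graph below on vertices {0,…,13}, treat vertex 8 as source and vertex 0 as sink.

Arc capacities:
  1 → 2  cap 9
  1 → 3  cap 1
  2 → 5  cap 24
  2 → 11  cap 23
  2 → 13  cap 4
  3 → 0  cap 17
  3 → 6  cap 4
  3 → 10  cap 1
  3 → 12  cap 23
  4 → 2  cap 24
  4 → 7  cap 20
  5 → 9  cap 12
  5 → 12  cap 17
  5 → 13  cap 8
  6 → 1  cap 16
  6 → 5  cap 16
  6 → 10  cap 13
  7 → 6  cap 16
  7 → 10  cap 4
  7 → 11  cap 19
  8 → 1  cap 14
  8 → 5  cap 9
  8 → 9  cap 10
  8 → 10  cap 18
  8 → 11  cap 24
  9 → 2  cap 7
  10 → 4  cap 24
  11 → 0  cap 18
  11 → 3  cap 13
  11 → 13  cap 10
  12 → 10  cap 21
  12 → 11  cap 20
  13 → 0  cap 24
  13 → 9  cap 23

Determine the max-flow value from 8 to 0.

Maximum flow value: 54

augment #1: 8→11→0 bottleneck 18, total now 18
augment #2: 8→1→3→0 bottleneck 1, total now 19
augment #3: 8→5→13→0 bottleneck 8, total now 27
augment #4: 8→11→3→0 bottleneck 6, total now 33
augment #5: 8→1→2→13→0 bottleneck 4, total now 37
augment #6: 8→1→2→11→3→0 bottleneck 5, total now 42
augment #7: 8→5→12→11→3→0 bottleneck 1, total now 43
augment #8: 8→9→2→11→3→0 bottleneck 1, total now 44
augment #9: 8→9→2→11→13→0 bottleneck 6, total now 50
augment #10: 8→10→4→2→11→13→0 bottleneck 4, total now 54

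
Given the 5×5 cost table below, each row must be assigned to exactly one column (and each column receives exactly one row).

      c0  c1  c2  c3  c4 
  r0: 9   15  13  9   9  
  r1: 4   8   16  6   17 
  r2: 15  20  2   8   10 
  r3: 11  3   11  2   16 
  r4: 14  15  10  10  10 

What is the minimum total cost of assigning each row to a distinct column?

one of 2 optimal assignments: row0→col3 (cost 9), row1→col0 (cost 4), row2→col2 (cost 2), row3→col1 (cost 3), row4→col4 (cost 10)
total = 9 + 4 + 2 + 3 + 10 = 28

Minimum assignment cost: 28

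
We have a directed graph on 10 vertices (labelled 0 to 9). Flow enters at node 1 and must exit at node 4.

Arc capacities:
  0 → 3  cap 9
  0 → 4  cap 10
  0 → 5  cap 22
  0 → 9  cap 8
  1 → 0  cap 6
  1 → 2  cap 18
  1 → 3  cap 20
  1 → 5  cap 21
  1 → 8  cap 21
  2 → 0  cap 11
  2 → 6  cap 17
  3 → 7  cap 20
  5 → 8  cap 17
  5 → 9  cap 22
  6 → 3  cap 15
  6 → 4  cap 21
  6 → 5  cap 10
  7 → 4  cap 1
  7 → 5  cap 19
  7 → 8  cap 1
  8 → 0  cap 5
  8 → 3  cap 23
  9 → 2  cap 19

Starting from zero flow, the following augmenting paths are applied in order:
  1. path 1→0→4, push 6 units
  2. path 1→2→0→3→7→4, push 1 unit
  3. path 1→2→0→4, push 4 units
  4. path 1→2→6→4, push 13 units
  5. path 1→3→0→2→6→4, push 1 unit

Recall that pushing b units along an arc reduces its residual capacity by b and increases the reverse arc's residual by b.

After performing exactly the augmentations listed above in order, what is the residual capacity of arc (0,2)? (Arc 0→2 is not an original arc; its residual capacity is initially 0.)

Residual capacity of (0,2): 4

after path 1 (1→0→4, push 6): res(0,2)=0
after path 2 (1→2→0→3→7→4, push 1): res(0,2)=1
after path 3 (1→2→0→4, push 4): res(0,2)=5
after path 4 (1→2→6→4, push 13): res(0,2)=5
after path 5 (1→3→0→2→6→4, push 1): res(0,2)=4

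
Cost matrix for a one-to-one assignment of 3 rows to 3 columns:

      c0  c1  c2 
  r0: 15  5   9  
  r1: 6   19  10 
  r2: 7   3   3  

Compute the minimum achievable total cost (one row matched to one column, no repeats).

optimal assignment: row0→col1 (cost 5), row1→col0 (cost 6), row2→col2 (cost 3)
total = 5 + 6 + 3 = 14

Minimum assignment cost: 14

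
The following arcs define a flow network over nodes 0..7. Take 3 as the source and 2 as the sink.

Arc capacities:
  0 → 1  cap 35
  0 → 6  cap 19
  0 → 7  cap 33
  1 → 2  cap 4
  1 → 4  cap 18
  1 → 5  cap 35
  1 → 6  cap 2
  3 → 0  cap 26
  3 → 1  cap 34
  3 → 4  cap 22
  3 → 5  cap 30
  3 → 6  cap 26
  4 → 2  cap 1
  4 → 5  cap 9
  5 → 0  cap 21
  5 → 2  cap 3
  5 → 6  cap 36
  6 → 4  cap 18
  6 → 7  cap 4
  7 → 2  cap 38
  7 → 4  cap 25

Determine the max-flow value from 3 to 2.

augment #1: 3→1→2 bottleneck 4, total now 4
augment #2: 3→4→2 bottleneck 1, total now 5
augment #3: 3→5→2 bottleneck 3, total now 8
augment #4: 3→0→7→2 bottleneck 26, total now 34
augment #5: 3→6→7→2 bottleneck 4, total now 38
augment #6: 3→5→0→7→2 bottleneck 7, total now 45

Maximum flow value: 45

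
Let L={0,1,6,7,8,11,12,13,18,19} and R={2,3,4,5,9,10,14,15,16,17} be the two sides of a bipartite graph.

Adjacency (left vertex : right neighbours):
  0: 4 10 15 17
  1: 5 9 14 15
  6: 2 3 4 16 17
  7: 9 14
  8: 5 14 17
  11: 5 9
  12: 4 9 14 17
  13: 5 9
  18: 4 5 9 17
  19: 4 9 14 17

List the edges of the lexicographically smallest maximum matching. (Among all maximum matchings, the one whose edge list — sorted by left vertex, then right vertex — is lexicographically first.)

Lex-smallest maximum matching: {(0,10), (1,15), (6,2), (7,9), (8,5), (12,4), (18,17), (19,14)}

|M| = 8 (so the lex-smallest maximum matching has 8 edges)
process left vertices in ascending order; for each, take the smallest-labelled available neighbour that still permits 8 edges overall, or leave it unmatched if none does
lex-smallest matching: {0-10, 1-15, 6-2, 7-9, 8-5, 12-4, 18-17, 19-14}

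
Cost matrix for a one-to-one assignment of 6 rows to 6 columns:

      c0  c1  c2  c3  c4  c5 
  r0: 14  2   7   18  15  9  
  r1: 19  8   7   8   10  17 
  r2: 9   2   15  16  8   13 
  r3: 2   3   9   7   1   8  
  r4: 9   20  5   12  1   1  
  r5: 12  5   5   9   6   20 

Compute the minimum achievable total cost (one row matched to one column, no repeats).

Minimum assignment cost: 26

one of 3 optimal assignments: row0→col1 (cost 2), row1→col3 (cost 8), row2→col0 (cost 9), row3→col4 (cost 1), row4→col5 (cost 1), row5→col2 (cost 5)
total = 2 + 8 + 9 + 1 + 1 + 5 = 26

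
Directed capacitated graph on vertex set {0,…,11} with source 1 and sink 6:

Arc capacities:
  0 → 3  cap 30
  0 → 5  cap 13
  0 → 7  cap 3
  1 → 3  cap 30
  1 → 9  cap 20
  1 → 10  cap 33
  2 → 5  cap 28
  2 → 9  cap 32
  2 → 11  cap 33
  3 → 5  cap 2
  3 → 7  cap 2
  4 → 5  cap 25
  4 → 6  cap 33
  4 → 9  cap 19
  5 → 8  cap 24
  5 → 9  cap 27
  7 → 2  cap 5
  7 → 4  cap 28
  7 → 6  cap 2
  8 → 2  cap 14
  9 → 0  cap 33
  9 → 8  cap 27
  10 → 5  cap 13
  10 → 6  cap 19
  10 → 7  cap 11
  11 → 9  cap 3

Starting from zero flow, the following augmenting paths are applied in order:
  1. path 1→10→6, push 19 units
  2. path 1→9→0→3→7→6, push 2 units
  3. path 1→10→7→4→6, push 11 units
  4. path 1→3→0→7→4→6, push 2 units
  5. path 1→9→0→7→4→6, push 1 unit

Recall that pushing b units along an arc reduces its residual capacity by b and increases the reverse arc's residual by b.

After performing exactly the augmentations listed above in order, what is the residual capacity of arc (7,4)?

after path 1 (1→10→6, push 19): res(7,4)=28
after path 2 (1→9→0→3→7→6, push 2): res(7,4)=28
after path 3 (1→10→7→4→6, push 11): res(7,4)=17
after path 4 (1→3→0→7→4→6, push 2): res(7,4)=15
after path 5 (1→9→0→7→4→6, push 1): res(7,4)=14

Residual capacity of (7,4): 14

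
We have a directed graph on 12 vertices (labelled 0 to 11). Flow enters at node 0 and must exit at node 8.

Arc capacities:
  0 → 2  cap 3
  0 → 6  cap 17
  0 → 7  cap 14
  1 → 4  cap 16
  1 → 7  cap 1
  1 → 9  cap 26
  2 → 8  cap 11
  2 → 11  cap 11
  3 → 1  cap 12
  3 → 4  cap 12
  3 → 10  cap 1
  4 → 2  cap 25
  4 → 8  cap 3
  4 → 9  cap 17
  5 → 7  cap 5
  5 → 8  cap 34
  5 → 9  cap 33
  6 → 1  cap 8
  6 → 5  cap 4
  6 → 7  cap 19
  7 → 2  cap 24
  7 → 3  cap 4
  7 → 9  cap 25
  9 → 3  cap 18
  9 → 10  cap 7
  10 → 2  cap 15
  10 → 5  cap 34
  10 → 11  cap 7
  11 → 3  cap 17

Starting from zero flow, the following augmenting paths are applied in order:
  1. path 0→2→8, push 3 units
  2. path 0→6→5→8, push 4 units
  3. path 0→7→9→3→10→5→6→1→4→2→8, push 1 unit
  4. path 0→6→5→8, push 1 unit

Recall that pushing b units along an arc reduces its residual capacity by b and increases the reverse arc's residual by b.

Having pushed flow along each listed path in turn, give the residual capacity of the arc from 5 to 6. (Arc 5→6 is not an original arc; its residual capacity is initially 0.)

after path 1 (0→2→8, push 3): res(5,6)=0
after path 2 (0→6→5→8, push 4): res(5,6)=4
after path 3 (0→7→9→3→10→5→6→1→4→2→8, push 1): res(5,6)=3
after path 4 (0→6→5→8, push 1): res(5,6)=4

Residual capacity of (5,6): 4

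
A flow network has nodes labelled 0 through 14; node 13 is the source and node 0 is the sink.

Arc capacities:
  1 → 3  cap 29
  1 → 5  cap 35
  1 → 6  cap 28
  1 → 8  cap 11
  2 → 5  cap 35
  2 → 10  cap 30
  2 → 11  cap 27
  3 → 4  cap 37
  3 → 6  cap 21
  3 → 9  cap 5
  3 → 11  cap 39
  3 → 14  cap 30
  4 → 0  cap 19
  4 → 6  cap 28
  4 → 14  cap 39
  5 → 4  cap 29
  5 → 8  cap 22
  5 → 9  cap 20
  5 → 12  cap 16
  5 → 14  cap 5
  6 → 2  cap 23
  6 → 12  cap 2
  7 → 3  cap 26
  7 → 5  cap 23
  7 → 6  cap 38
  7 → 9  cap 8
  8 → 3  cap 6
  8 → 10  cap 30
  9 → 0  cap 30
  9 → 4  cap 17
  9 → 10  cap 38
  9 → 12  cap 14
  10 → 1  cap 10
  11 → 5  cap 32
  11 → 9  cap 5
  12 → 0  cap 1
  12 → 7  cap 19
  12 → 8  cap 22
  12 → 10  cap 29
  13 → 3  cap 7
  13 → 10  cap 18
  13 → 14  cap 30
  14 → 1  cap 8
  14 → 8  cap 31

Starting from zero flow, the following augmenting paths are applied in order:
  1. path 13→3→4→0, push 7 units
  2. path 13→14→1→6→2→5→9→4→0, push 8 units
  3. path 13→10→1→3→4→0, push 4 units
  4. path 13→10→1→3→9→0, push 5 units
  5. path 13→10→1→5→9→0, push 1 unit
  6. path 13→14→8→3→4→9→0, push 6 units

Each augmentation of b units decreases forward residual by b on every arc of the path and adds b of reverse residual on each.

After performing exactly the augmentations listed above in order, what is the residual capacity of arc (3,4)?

after path 1 (13→3→4→0, push 7): res(3,4)=30
after path 2 (13→14→1→6→2→5→9→4→0, push 8): res(3,4)=30
after path 3 (13→10→1→3→4→0, push 4): res(3,4)=26
after path 4 (13→10→1→3→9→0, push 5): res(3,4)=26
after path 5 (13→10→1→5→9→0, push 1): res(3,4)=26
after path 6 (13→14→8→3→4→9→0, push 6): res(3,4)=20

Residual capacity of (3,4): 20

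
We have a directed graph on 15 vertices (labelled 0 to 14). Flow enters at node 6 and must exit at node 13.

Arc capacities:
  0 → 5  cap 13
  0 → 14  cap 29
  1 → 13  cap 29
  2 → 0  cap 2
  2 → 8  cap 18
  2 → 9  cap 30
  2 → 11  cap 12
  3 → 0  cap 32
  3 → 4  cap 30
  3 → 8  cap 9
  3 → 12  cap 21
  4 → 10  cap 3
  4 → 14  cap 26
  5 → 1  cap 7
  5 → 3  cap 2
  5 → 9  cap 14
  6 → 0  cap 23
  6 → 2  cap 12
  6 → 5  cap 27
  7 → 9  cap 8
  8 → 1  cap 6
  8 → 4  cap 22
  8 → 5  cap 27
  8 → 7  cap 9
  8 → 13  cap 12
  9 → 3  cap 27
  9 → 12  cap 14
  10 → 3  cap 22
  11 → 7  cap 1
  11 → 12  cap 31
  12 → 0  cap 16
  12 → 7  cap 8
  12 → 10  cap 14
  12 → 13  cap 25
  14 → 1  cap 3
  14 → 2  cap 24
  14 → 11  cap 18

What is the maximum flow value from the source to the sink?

augment #1: 6→2→8→13 bottleneck 12, total now 12
augment #2: 6→5→1→13 bottleneck 7, total now 19
augment #3: 6→0→14→1→13 bottleneck 3, total now 22
augment #4: 6→5→3→12→13 bottleneck 2, total now 24
augment #5: 6→5→9→12→13 bottleneck 14, total now 38
augment #6: 6→0→14→11→12→13 bottleneck 9, total now 47
augment #7: 6→0→14→2→8→1→13 bottleneck 6, total now 53

Maximum flow value: 53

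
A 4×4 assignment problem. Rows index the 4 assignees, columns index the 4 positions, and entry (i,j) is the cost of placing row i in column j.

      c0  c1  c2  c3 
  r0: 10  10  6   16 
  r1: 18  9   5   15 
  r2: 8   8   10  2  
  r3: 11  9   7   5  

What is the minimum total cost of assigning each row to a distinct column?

Minimum assignment cost: 26

optimal assignment: row0→col0 (cost 10), row1→col2 (cost 5), row2→col3 (cost 2), row3→col1 (cost 9)
total = 10 + 5 + 2 + 9 = 26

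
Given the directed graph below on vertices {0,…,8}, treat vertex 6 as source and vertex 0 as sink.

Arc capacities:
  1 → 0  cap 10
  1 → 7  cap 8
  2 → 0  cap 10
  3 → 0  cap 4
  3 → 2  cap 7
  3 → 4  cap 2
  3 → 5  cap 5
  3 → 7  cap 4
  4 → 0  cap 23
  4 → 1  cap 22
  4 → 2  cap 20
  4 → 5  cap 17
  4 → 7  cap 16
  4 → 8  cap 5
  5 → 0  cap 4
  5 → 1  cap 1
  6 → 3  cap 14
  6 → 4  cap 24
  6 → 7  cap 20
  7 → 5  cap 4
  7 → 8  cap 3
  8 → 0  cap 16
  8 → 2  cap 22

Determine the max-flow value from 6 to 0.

Maximum flow value: 45

augment #1: 6→3→0 bottleneck 4, total now 4
augment #2: 6→4→0 bottleneck 23, total now 27
augment #3: 6→3→2→0 bottleneck 7, total now 34
augment #4: 6→3→5→0 bottleneck 3, total now 37
augment #5: 6→4→1→0 bottleneck 1, total now 38
augment #6: 6→7→5→0 bottleneck 1, total now 39
augment #7: 6→7→8→0 bottleneck 3, total now 42
augment #8: 6→7→5→1→0 bottleneck 1, total now 43
augment #9: 6→7→5→3→4→1→0 bottleneck 2, total now 45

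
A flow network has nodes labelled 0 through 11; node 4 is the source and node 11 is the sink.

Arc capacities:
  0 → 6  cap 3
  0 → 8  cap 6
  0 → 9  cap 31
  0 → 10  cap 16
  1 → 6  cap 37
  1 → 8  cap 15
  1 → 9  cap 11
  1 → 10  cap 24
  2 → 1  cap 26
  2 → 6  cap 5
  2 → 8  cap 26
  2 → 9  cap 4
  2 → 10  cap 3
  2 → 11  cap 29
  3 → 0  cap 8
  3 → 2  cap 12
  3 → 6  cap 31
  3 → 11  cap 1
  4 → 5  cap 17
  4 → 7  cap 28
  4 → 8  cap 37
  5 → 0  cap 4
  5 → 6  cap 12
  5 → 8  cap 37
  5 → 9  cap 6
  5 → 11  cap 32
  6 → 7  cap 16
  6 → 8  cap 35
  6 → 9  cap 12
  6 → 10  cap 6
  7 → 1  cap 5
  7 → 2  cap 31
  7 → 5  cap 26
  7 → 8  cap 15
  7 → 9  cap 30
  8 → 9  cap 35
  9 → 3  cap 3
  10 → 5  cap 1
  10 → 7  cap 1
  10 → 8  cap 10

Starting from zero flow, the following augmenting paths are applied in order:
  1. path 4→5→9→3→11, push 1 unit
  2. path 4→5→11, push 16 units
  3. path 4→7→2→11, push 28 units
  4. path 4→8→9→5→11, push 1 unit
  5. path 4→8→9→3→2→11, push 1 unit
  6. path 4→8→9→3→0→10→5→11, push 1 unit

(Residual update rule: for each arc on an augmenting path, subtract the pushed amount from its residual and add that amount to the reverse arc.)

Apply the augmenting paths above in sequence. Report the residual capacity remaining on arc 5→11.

Residual capacity of (5,11): 14

after path 1 (4→5→9→3→11, push 1): res(5,11)=32
after path 2 (4→5→11, push 16): res(5,11)=16
after path 3 (4→7→2→11, push 28): res(5,11)=16
after path 4 (4→8→9→5→11, push 1): res(5,11)=15
after path 5 (4→8→9→3→2→11, push 1): res(5,11)=15
after path 6 (4→8→9→3→0→10→5→11, push 1): res(5,11)=14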